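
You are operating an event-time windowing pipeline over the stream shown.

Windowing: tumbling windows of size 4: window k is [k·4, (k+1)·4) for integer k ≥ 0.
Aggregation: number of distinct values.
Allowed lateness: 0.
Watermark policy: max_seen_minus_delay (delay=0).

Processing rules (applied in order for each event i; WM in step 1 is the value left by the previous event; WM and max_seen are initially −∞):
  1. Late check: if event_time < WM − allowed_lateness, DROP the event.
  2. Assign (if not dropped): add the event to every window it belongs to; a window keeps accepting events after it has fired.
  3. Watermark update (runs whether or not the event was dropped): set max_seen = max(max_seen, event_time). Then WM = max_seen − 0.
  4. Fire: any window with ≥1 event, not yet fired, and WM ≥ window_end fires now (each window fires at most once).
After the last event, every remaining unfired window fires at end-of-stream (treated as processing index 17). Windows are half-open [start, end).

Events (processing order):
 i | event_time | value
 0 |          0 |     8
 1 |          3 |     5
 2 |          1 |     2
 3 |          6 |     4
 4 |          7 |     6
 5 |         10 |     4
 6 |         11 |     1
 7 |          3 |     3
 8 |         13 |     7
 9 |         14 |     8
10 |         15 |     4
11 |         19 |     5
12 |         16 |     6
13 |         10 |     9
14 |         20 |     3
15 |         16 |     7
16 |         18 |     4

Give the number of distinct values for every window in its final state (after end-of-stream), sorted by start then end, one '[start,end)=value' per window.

i=0 t=0 v=8: → [0,4); WM=0
i=1 t=3 v=5: → [0,4); WM=3
i=2 t=1 v=2: DROP (t<3-0); WM=3
i=3 t=6 v=4: → [4,8); WM=6; [0,4) fires=2
i=4 t=7 v=6: → [4,8); WM=7
i=5 t=10 v=4: → [8,12); WM=10; [4,8) fires=2
i=6 t=11 v=1: → [8,12); WM=11
i=7 t=3 v=3: DROP (t<11-0); WM=11
i=8 t=13 v=7: → [12,16); WM=13; [8,12) fires=2
i=9 t=14 v=8: → [12,16); WM=14
i=10 t=15 v=4: → [12,16); WM=15
i=11 t=19 v=5: → [16,20); WM=19; [12,16) fires=3
i=12 t=16 v=6: DROP (t<19-0); WM=19
i=13 t=10 v=9: DROP (t<19-0); WM=19
i=14 t=20 v=3: → [20,24); WM=20; [16,20) fires=1
i=15 t=16 v=7: DROP (t<20-0); WM=20
i=16 t=18 v=4: DROP (t<20-0); WM=20

[0,4)=2 [4,8)=2 [8,12)=2 [12,16)=3 [16,20)=1 [20,24)=1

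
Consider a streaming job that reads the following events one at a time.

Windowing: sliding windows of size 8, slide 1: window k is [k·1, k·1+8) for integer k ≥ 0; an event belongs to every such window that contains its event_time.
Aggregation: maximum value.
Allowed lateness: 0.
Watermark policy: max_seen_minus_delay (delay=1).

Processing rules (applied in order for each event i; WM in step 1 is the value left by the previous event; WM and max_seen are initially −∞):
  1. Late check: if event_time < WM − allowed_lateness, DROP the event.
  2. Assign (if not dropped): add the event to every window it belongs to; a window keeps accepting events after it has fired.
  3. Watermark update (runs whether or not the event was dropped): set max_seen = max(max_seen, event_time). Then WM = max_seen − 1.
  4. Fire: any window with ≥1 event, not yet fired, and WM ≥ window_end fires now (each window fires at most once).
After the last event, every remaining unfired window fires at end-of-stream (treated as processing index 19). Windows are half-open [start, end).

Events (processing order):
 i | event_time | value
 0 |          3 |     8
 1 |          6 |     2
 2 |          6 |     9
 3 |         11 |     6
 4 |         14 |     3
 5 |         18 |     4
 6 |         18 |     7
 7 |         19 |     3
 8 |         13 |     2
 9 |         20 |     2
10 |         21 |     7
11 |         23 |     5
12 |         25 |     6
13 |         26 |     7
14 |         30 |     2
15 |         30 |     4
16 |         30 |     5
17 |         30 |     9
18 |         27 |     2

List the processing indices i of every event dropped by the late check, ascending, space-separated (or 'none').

8 18

i=0 t=3 v=8: → [3,11),[2,10),[1,9),[0,8); WM=2
i=1 t=6 v=2: → [6,14),[5,13),[4,12),[3,11),[2,10),[1,9),[0,8); WM=5
i=2 t=6 v=9: → [6,14),[5,13),[4,12),[3,11),[2,10),[1,9),[0,8); WM=5
i=3 t=11 v=6: → [11,19),[10,18),[9,17),[8,16),[7,15),[6,14),[5,13),[4,12); WM=10; [0,8) fires=9 [1,9) fires=9 [2,10) fires=9
i=4 t=14 v=3: → [14,22),[13,21),[12,20),[11,19),[10,18),[9,17),[8,16),[7,15); WM=13; [3,11) fires=9 [4,12) fires=9 [5,13) fires=9
i=5 t=18 v=4: → [18,26),[17,25),[16,24),[15,23),[14,22),[13,21),[12,20),[11,19); WM=17; [6,14) fires=9 [7,15) fires=6 [8,16) fires=6 [9,17) fires=6
i=6 t=18 v=7: → [18,26),[17,25),[16,24),[15,23),[14,22),[13,21),[12,20),[11,19); WM=17
i=7 t=19 v=3: → [19,27),[18,26),[17,25),[16,24),[15,23),[14,22),[13,21),[12,20); WM=18; [10,18) fires=6
i=8 t=13 v=2: DROP (t<18-0); WM=18
i=9 t=20 v=2: → [20,28),[19,27),[18,26),[17,25),[16,24),[15,23),[14,22),[13,21); WM=19; [11,19) fires=7
i=10 t=21 v=7: → [21,29),[20,28),[19,27),[18,26),[17,25),[16,24),[15,23),[14,22); WM=20; [12,20) fires=7
i=11 t=23 v=5: → [23,31),[22,30),[21,29),[20,28),[19,27),[18,26),[17,25),[16,24); WM=22; [13,21) fires=7 [14,22) fires=7
i=12 t=25 v=6: → [25,33),[24,32),[23,31),[22,30),[21,29),[20,28),[19,27),[18,26); WM=24; [15,23) fires=7 [16,24) fires=7
i=13 t=26 v=7: → [26,34),[25,33),[24,32),[23,31),[22,30),[21,29),[20,28),[19,27); WM=25; [17,25) fires=7
i=14 t=30 v=2: → [30,38),[29,37),[28,36),[27,35),[26,34),[25,33),[24,32),[23,31); WM=29; [18,26) fires=7 [19,27) fires=7 [20,28) fires=7 [21,29) fires=7
i=15 t=30 v=4: → [30,38),[29,37),[28,36),[27,35),[26,34),[25,33),[24,32),[23,31); WM=29
i=16 t=30 v=5: → [30,38),[29,37),[28,36),[27,35),[26,34),[25,33),[24,32),[23,31); WM=29
i=17 t=30 v=9: → [30,38),[29,37),[28,36),[27,35),[26,34),[25,33),[24,32),[23,31); WM=29
i=18 t=27 v=2: DROP (t<29-0); WM=29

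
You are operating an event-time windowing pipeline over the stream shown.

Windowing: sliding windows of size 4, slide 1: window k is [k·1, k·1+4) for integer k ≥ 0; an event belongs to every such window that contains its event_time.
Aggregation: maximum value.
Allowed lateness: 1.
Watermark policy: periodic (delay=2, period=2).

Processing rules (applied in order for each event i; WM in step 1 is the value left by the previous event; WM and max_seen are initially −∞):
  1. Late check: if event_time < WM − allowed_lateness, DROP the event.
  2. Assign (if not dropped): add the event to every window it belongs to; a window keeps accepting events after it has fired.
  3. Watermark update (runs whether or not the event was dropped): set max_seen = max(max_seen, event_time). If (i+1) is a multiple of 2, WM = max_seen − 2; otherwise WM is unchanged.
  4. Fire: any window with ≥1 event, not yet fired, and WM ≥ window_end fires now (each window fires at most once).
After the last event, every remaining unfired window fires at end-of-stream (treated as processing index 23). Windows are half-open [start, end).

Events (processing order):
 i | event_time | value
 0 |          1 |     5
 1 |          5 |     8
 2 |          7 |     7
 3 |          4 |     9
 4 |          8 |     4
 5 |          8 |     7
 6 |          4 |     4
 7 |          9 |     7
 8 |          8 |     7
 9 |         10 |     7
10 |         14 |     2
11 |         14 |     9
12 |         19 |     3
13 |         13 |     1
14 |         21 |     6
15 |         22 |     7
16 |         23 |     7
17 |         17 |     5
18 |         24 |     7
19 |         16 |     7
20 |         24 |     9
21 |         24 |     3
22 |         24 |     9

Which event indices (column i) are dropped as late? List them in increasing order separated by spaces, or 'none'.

i=0 t=1 v=5: → [1,5),[0,4); WM=−∞
i=1 t=5 v=8: → [5,9),[4,8),[3,7),[2,6); WM=3
i=2 t=7 v=7: → [7,11),[6,10),[5,9),[4,8); WM=3
i=3 t=4 v=9: → [4,8),[3,7),[2,6),[1,5); WM=5; [0,4) fires=5 [1,5) fires=9
i=4 t=8 v=4: → [8,12),[7,11),[6,10),[5,9); WM=5
i=5 t=8 v=7: → [8,12),[7,11),[6,10),[5,9); WM=6; [2,6) fires=9
i=6 t=4 v=4: DROP (t<6-1); WM=6
i=7 t=9 v=7: → [9,13),[8,12),[7,11),[6,10); WM=7; [3,7) fires=9
i=8 t=8 v=7: → [8,12),[7,11),[6,10),[5,9); WM=7
i=9 t=10 v=7: → [10,14),[9,13),[8,12),[7,11); WM=8; [4,8) fires=9
i=10 t=14 v=2: → [14,18),[13,17),[12,16),[11,15); WM=8
i=11 t=14 v=9: → [14,18),[13,17),[12,16),[11,15); WM=12; [5,9) fires=8 [6,10) fires=7 [7,11) fires=7 [8,12) fires=7
i=12 t=19 v=3: → [19,23),[18,22),[17,21),[16,20); WM=12
i=13 t=13 v=1: → [13,17),[12,16),[11,15),[10,14); WM=17; [9,13) fires=7 [10,14) fires=7 [11,15) fires=9 [12,16) fires=9 [13,17) fires=9
i=14 t=21 v=6: → [21,25),[20,24),[19,23),[18,22); WM=17
i=15 t=22 v=7: → [22,26),[21,25),[20,24),[19,23); WM=20; [14,18) fires=9 [16,20) fires=3
i=16 t=23 v=7: → [23,27),[22,26),[21,25),[20,24); WM=20
i=17 t=17 v=5: DROP (t<20-1); WM=21; [17,21) fires=3
i=18 t=24 v=7: → [24,28),[23,27),[22,26),[21,25); WM=21
i=19 t=16 v=7: DROP (t<21-1); WM=22; [18,22) fires=6
i=20 t=24 v=9: → [24,28),[23,27),[22,26),[21,25); WM=22
i=21 t=24 v=3: → [24,28),[23,27),[22,26),[21,25); WM=22
i=22 t=24 v=9: → [24,28),[23,27),[22,26),[21,25); WM=22

6 17 19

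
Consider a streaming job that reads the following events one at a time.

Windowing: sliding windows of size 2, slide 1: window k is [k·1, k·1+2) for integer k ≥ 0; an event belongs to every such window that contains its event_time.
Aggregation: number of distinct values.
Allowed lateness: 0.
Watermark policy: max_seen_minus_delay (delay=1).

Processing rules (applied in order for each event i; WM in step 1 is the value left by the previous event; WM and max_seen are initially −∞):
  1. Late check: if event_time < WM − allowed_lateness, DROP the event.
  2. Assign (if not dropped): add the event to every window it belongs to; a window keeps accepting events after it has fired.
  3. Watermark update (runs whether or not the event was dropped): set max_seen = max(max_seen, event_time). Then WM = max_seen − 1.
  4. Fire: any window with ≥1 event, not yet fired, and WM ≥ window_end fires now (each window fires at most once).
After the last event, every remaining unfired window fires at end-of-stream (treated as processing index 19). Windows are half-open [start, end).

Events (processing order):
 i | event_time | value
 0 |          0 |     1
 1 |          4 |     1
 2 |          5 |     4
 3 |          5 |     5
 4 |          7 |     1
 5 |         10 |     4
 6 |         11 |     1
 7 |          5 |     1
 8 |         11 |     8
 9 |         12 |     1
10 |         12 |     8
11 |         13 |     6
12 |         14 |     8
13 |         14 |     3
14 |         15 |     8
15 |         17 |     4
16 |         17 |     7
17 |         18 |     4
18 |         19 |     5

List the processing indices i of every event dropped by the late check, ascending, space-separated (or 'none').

i=0 t=0 v=1: → [0,2); WM=-1
i=1 t=4 v=1: → [4,6),[3,5); WM=3; [0,2) fires=1
i=2 t=5 v=4: → [5,7),[4,6); WM=4
i=3 t=5 v=5: → [5,7),[4,6); WM=4
i=4 t=7 v=1: → [7,9),[6,8); WM=6; [3,5) fires=1 [4,6) fires=3
i=5 t=10 v=4: → [10,12),[9,11); WM=9; [5,7) fires=2 [6,8) fires=1 [7,9) fires=1
i=6 t=11 v=1: → [11,13),[10,12); WM=10
i=7 t=5 v=1: DROP (t<10-0); WM=10
i=8 t=11 v=8: → [11,13),[10,12); WM=10
i=9 t=12 v=1: → [12,14),[11,13); WM=11; [9,11) fires=1
i=10 t=12 v=8: → [12,14),[11,13); WM=11
i=11 t=13 v=6: → [13,15),[12,14); WM=12; [10,12) fires=3
i=12 t=14 v=8: → [14,16),[13,15); WM=13; [11,13) fires=2
i=13 t=14 v=3: → [14,16),[13,15); WM=13
i=14 t=15 v=8: → [15,17),[14,16); WM=14; [12,14) fires=3
i=15 t=17 v=4: → [17,19),[16,18); WM=16; [13,15) fires=3 [14,16) fires=2
i=16 t=17 v=7: → [17,19),[16,18); WM=16
i=17 t=18 v=4: → [18,20),[17,19); WM=17; [15,17) fires=1
i=18 t=19 v=5: → [19,21),[18,20); WM=18; [16,18) fires=2

7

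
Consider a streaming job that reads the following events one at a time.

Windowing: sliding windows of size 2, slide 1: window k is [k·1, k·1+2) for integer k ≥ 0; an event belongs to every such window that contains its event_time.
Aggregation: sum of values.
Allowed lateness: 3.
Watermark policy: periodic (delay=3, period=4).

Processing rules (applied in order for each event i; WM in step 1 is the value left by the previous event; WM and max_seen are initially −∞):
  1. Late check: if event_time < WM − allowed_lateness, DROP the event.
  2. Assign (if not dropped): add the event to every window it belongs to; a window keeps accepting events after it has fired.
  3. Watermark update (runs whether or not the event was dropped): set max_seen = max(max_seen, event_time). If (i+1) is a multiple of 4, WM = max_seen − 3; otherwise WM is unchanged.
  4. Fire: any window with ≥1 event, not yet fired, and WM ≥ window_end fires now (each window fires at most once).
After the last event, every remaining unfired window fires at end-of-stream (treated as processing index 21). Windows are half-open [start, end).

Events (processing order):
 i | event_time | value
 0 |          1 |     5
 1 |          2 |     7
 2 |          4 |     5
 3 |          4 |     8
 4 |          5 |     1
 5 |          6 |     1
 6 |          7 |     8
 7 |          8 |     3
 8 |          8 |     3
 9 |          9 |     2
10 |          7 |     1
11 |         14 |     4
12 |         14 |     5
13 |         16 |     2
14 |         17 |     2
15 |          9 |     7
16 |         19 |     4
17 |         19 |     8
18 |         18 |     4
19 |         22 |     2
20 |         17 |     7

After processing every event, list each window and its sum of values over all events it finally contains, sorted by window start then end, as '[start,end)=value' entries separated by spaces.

i=0 t=1 v=5: → [1,3),[0,2); WM=−∞
i=1 t=2 v=7: → [2,4),[1,3); WM=−∞
i=2 t=4 v=5: → [4,6),[3,5); WM=−∞
i=3 t=4 v=8: → [4,6),[3,5); WM=1
i=4 t=5 v=1: → [5,7),[4,6); WM=1
i=5 t=6 v=1: → [6,8),[5,7); WM=1
i=6 t=7 v=8: → [7,9),[6,8); WM=1
i=7 t=8 v=3: → [8,10),[7,9); WM=5; [0,2) fires=5 [1,3) fires=12 [2,4) fires=7 [3,5) fires=13
i=8 t=8 v=3: → [8,10),[7,9); WM=5
i=9 t=9 v=2: → [9,11),[8,10); WM=5
i=10 t=7 v=1: → [7,9),[6,8); WM=5
i=11 t=14 v=4: → [14,16),[13,15); WM=11; [4,6) fires=14 [5,7) fires=2 [6,8) fires=10 [7,9) fires=15 [8,10) fires=8 [9,11) fires=2
i=12 t=14 v=5: → [14,16),[13,15); WM=11
i=13 t=16 v=2: → [16,18),[15,17); WM=11
i=14 t=17 v=2: → [17,19),[16,18); WM=11
i=15 t=9 v=7: → [9,11),[8,10); WM=14
i=16 t=19 v=4: → [19,21),[18,20); WM=14
i=17 t=19 v=8: → [19,21),[18,20); WM=14
i=18 t=18 v=4: → [18,20),[17,19); WM=14
i=19 t=22 v=2: → [22,24),[21,23); WM=19; [13,15) fires=9 [14,16) fires=9 [15,17) fires=2 [16,18) fires=4 [17,19) fires=6
i=20 t=17 v=7: → [17,19),[16,18); WM=19

[0,2)=5 [1,3)=12 [2,4)=7 [3,5)=13 [4,6)=14 [5,7)=2 [6,8)=10 [7,9)=15 [8,10)=15 [9,11)=9 [13,15)=9 [14,16)=9 [15,17)=2 [16,18)=11 [17,19)=13 [18,20)=16 [19,21)=12 [21,23)=2 [22,24)=2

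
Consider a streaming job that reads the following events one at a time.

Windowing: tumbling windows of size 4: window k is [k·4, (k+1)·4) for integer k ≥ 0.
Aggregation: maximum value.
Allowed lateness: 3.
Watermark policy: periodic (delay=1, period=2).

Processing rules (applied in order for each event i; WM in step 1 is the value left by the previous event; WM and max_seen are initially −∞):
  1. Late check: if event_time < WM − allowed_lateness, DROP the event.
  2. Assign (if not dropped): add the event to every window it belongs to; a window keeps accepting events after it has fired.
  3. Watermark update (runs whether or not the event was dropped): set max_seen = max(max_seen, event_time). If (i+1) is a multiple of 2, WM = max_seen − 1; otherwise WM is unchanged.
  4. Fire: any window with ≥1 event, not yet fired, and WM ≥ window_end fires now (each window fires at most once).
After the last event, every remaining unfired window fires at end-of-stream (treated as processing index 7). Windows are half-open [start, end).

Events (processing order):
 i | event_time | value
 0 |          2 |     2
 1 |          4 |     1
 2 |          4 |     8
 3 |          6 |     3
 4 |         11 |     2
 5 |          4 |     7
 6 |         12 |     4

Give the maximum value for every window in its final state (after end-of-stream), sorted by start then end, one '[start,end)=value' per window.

[0,4)=2 [4,8)=8 [8,12)=2 [12,16)=4

i=0 t=2 v=2: → [0,4); WM=−∞
i=1 t=4 v=1: → [4,8); WM=3
i=2 t=4 v=8: → [4,8); WM=3
i=3 t=6 v=3: → [4,8); WM=5; [0,4) fires=2
i=4 t=11 v=2: → [8,12); WM=5
i=5 t=4 v=7: → [4,8); WM=10; [4,8) fires=8
i=6 t=12 v=4: → [12,16); WM=10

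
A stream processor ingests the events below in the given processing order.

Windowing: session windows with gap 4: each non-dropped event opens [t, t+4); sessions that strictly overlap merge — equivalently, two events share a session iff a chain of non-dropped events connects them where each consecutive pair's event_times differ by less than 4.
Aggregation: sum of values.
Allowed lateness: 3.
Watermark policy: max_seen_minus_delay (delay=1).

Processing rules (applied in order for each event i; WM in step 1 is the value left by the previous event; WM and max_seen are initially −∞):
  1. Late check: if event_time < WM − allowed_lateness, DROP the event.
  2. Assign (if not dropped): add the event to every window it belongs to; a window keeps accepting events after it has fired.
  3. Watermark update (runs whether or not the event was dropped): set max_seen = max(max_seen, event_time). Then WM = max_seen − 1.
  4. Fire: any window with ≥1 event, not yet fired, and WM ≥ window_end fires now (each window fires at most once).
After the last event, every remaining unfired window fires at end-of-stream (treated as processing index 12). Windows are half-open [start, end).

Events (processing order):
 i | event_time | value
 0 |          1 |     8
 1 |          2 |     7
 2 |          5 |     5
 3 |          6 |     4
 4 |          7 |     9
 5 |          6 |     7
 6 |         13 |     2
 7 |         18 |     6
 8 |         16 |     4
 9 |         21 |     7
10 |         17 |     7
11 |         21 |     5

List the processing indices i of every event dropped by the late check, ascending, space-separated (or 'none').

none

i=0 t=1 v=8: → [1,5); WM=0
i=1 t=2 v=7: → [1,6); WM=1
i=2 t=5 v=5: → [1,9); WM=4
i=3 t=6 v=4: → [1,10); WM=5
i=4 t=7 v=9: → [1,11); WM=6
i=5 t=6 v=7: → [1,11); WM=6
i=6 t=13 v=2: → [13,17); WM=12
i=7 t=18 v=6: → [18,22); WM=17
i=8 t=16 v=4: → [13,22); WM=17
i=9 t=21 v=7: → [13,25); WM=20
i=10 t=17 v=7: → [13,25); WM=20
i=11 t=21 v=5: → [13,25); WM=20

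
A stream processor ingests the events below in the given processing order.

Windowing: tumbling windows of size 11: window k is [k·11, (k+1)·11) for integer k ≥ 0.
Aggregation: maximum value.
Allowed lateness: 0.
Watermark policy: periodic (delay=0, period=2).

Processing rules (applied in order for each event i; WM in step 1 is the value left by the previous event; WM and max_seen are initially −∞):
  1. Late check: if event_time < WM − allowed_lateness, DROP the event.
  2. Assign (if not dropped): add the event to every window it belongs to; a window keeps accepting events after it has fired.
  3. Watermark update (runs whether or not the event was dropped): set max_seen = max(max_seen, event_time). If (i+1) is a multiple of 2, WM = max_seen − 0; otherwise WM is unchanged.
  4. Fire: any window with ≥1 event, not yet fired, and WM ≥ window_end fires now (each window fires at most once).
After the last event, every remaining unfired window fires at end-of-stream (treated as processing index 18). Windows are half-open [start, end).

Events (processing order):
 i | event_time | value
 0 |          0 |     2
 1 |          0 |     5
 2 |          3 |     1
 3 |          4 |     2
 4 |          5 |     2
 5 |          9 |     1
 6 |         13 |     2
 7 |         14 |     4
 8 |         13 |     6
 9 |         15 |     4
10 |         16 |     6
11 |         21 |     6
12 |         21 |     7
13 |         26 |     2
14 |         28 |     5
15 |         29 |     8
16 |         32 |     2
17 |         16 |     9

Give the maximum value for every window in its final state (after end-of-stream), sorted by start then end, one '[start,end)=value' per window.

[0,11)=5 [11,22)=7 [22,33)=8

i=0 t=0 v=2: → [0,11); WM=−∞
i=1 t=0 v=5: → [0,11); WM=0
i=2 t=3 v=1: → [0,11); WM=0
i=3 t=4 v=2: → [0,11); WM=4
i=4 t=5 v=2: → [0,11); WM=4
i=5 t=9 v=1: → [0,11); WM=9
i=6 t=13 v=2: → [11,22); WM=9
i=7 t=14 v=4: → [11,22); WM=14; [0,11) fires=5
i=8 t=13 v=6: DROP (t<14-0); WM=14
i=9 t=15 v=4: → [11,22); WM=15
i=10 t=16 v=6: → [11,22); WM=15
i=11 t=21 v=6: → [11,22); WM=21
i=12 t=21 v=7: → [11,22); WM=21
i=13 t=26 v=2: → [22,33); WM=26; [11,22) fires=7
i=14 t=28 v=5: → [22,33); WM=26
i=15 t=29 v=8: → [22,33); WM=29
i=16 t=32 v=2: → [22,33); WM=29
i=17 t=16 v=9: DROP (t<29-0); WM=32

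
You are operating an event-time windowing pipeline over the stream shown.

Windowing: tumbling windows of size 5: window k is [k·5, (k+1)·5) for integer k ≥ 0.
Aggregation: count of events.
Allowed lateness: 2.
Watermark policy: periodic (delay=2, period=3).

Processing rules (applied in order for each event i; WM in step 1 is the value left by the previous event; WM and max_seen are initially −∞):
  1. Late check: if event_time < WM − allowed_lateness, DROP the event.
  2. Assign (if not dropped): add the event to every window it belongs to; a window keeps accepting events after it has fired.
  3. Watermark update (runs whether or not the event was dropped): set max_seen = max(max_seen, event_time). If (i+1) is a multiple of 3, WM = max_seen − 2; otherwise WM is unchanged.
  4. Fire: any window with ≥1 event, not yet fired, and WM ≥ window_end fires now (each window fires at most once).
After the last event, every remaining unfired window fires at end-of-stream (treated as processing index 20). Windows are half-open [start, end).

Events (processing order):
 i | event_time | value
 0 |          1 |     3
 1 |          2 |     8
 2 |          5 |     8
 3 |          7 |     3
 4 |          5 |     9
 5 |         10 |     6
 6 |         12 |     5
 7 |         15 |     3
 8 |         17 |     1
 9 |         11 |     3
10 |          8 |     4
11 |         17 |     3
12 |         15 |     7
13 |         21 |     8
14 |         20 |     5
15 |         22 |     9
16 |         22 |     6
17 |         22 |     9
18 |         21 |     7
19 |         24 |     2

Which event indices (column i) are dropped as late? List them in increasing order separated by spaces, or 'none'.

9 10

i=0 t=1 v=3: → [0,5); WM=−∞
i=1 t=2 v=8: → [0,5); WM=−∞
i=2 t=5 v=8: → [5,10); WM=3
i=3 t=7 v=3: → [5,10); WM=3
i=4 t=5 v=9: → [5,10); WM=3
i=5 t=10 v=6: → [10,15); WM=8; [0,5) fires=2
i=6 t=12 v=5: → [10,15); WM=8
i=7 t=15 v=3: → [15,20); WM=8
i=8 t=17 v=1: → [15,20); WM=15; [5,10) fires=3 [10,15) fires=2
i=9 t=11 v=3: DROP (t<15-2); WM=15
i=10 t=8 v=4: DROP (t<15-2); WM=15
i=11 t=17 v=3: → [15,20); WM=15
i=12 t=15 v=7: → [15,20); WM=15
i=13 t=21 v=8: → [20,25); WM=15
i=14 t=20 v=5: → [20,25); WM=19
i=15 t=22 v=9: → [20,25); WM=19
i=16 t=22 v=6: → [20,25); WM=19
i=17 t=22 v=9: → [20,25); WM=20; [15,20) fires=4
i=18 t=21 v=7: → [20,25); WM=20
i=19 t=24 v=2: → [20,25); WM=20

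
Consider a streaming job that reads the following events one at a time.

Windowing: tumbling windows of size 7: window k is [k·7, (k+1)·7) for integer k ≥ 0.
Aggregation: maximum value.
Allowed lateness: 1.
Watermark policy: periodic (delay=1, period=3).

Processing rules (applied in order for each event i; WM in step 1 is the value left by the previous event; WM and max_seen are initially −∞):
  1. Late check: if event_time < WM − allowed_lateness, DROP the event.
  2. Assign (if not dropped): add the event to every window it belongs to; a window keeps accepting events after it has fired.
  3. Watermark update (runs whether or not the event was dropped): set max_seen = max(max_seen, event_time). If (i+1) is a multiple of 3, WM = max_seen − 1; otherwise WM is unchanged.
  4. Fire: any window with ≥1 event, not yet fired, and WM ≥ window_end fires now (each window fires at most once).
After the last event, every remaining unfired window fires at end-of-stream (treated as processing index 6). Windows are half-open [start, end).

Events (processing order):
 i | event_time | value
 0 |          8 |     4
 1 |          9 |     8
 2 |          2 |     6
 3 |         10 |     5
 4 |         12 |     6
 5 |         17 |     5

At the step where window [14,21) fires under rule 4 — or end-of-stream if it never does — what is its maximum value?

i=0 t=8 v=4: → [7,14); WM=−∞
i=1 t=9 v=8: → [7,14); WM=−∞
i=2 t=2 v=6: → [0,7); WM=8; [0,7) fires=6
i=3 t=10 v=5: → [7,14); WM=8
i=4 t=12 v=6: → [7,14); WM=8
i=5 t=17 v=5: → [14,21); WM=16; [7,14) fires=8

5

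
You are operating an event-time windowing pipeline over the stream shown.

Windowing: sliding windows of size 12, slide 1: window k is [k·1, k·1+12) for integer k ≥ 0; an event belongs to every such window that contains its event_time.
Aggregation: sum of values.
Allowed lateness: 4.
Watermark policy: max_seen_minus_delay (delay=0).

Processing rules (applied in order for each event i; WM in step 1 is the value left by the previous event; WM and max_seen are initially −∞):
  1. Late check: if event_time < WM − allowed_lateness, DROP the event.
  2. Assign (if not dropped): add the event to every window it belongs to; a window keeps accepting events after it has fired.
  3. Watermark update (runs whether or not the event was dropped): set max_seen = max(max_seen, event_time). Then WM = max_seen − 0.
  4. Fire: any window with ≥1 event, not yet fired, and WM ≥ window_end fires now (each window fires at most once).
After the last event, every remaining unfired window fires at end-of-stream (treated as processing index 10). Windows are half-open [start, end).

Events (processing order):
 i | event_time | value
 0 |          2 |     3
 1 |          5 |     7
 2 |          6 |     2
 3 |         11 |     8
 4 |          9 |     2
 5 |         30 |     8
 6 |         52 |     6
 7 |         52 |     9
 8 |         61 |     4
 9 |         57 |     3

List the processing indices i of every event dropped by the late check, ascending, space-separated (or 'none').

i=0 t=2 v=3: → [2,14),[1,13),[0,12); WM=2
i=1 t=5 v=7: → [5,17),[4,16),[3,15),[2,14),[1,13),[0,12); WM=5
i=2 t=6 v=2: → [6,18),[5,17),[4,16),[3,15),[2,14),[1,13),[0,12); WM=6
i=3 t=11 v=8: → [11,23),[10,22),[9,21),[8,20),[7,19),[6,18),[5,17),[4,16),[3,15),[2,14),[1,13),[0,12); WM=11
i=4 t=9 v=2: → [9,21),[8,20),[7,19),[6,18),[5,17),[4,16),[3,15),[2,14),[1,13),[0,12); WM=11
i=5 t=30 v=8: → [30,42),[29,41),[28,40),[27,39),[26,38),[25,37),[24,36),[23,35),[22,34),[21,33),[20,32),[19,31); WM=30; [0,12) fires=22 [1,13) fires=22 [2,14) fires=22 [3,15) fires=19 [4,16) fires=19 [5,17) fires=19 [6,18) fires=12 [7,19) fires=10 [8,20) fires=10 [9,21) fires=10 [10,22) fires=8 [11,23) fires=8
i=6 t=52 v=6: → [52,64),[51,63),[50,62),[49,61),[48,60),[47,59),[46,58),[45,57),[44,56),[43,55),[42,54),[41,53); WM=52; [19,31) fires=8 [20,32) fires=8 [21,33) fires=8 [22,34) fires=8 [23,35) fires=8 [24,36) fires=8 [25,37) fires=8 [26,38) fires=8 [27,39) fires=8 [28,40) fires=8 [29,41) fires=8 [30,42) fires=8
i=7 t=52 v=9: → [52,64),[51,63),[50,62),[49,61),[48,60),[47,59),[46,58),[45,57),[44,56),[43,55),[42,54),[41,53); WM=52
i=8 t=61 v=4: → [61,73),[60,72),[59,71),[58,70),[57,69),[56,68),[55,67),[54,66),[53,65),[52,64),[51,63),[50,62); WM=61; [41,53) fires=15 [42,54) fires=15 [43,55) fires=15 [44,56) fires=15 [45,57) fires=15 [46,58) fires=15 [47,59) fires=15 [48,60) fires=15 [49,61) fires=15
i=9 t=57 v=3: → [57,69),[56,68),[55,67),[54,66),[53,65),[52,64),[51,63),[50,62),[49,61),[48,60),[47,59),[46,58); WM=61

none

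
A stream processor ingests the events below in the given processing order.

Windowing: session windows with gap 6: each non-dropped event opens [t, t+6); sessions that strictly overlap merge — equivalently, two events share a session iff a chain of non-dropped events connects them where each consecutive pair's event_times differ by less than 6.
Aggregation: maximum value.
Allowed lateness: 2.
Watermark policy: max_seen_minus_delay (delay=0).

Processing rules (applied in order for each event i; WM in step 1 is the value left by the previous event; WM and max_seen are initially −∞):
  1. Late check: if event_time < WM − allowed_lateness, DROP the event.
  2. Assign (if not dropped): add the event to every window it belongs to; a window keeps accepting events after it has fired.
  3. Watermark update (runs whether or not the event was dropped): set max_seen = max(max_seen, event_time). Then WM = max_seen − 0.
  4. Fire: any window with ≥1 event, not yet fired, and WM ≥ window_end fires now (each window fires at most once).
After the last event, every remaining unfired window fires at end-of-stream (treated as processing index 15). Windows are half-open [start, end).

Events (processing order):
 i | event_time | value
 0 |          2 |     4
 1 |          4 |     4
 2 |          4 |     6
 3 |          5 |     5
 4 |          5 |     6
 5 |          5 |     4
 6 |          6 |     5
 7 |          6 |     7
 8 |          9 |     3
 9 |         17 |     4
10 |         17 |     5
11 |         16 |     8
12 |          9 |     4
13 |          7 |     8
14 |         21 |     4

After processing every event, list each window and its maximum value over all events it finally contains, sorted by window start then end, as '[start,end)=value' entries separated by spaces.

[2,15)=7 [16,27)=8

i=0 t=2 v=4: → [2,8); WM=2
i=1 t=4 v=4: → [2,10); WM=4
i=2 t=4 v=6: → [2,10); WM=4
i=3 t=5 v=5: → [2,11); WM=5
i=4 t=5 v=6: → [2,11); WM=5
i=5 t=5 v=4: → [2,11); WM=5
i=6 t=6 v=5: → [2,12); WM=6
i=7 t=6 v=7: → [2,12); WM=6
i=8 t=9 v=3: → [2,15); WM=9
i=9 t=17 v=4: → [17,23); WM=17
i=10 t=17 v=5: → [17,23); WM=17
i=11 t=16 v=8: → [16,23); WM=17
i=12 t=9 v=4: DROP (t<17-2); WM=17
i=13 t=7 v=8: DROP (t<17-2); WM=17
i=14 t=21 v=4: → [16,27); WM=21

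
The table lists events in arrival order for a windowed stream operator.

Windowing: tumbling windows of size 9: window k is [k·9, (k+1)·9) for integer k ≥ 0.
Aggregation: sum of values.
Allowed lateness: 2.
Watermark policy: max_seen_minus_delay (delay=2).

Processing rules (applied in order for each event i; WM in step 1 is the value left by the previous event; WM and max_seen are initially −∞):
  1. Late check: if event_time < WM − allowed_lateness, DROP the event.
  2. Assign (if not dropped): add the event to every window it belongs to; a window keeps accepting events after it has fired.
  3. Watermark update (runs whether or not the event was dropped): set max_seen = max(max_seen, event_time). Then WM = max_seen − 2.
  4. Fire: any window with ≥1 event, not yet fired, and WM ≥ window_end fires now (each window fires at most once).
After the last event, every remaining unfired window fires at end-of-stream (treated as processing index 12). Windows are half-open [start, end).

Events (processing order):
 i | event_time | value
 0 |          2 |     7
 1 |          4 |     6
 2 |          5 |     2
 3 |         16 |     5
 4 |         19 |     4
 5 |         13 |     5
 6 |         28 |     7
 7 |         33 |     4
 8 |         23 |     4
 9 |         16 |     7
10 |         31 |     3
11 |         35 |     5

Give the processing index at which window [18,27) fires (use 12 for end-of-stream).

i=0 t=2 v=7: → [0,9); WM=0
i=1 t=4 v=6: → [0,9); WM=2
i=2 t=5 v=2: → [0,9); WM=3
i=3 t=16 v=5: → [9,18); WM=14; [0,9) fires=15
i=4 t=19 v=4: → [18,27); WM=17
i=5 t=13 v=5: DROP (t<17-2); WM=17
i=6 t=28 v=7: → [27,36); WM=26; [9,18) fires=5
i=7 t=33 v=4: → [27,36); WM=31; [18,27) fires=4
i=8 t=23 v=4: DROP (t<31-2); WM=31
i=9 t=16 v=7: DROP (t<31-2); WM=31
i=10 t=31 v=3: → [27,36); WM=31
i=11 t=35 v=5: → [27,36); WM=33

7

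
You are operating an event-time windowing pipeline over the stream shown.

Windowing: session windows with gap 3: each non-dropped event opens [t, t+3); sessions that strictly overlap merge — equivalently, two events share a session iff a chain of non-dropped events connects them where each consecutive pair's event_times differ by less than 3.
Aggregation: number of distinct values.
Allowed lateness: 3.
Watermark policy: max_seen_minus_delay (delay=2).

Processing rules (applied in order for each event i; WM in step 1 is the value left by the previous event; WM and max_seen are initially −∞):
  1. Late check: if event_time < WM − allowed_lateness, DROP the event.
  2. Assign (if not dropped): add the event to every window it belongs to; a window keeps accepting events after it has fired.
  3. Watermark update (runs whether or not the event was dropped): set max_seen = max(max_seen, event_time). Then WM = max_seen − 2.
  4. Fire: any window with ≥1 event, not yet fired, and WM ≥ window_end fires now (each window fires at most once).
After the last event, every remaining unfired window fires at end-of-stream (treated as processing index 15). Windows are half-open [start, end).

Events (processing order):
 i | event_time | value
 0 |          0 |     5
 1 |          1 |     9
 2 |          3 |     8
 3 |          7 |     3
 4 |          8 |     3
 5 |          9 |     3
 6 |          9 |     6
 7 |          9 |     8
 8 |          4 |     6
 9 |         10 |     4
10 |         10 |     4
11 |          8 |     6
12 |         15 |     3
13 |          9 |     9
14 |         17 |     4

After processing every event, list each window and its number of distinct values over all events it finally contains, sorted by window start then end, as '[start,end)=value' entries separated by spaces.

[0,7)=4 [7,13)=4 [15,20)=2

i=0 t=0 v=5: → [0,3); WM=-2
i=1 t=1 v=9: → [0,4); WM=-1
i=2 t=3 v=8: → [0,6); WM=1
i=3 t=7 v=3: → [7,10); WM=5
i=4 t=8 v=3: → [7,11); WM=6
i=5 t=9 v=3: → [7,12); WM=7
i=6 t=9 v=6: → [7,12); WM=7
i=7 t=9 v=8: → [7,12); WM=7
i=8 t=4 v=6: → [0,7); WM=7
i=9 t=10 v=4: → [7,13); WM=8
i=10 t=10 v=4: → [7,13); WM=8
i=11 t=8 v=6: → [7,13); WM=8
i=12 t=15 v=3: → [15,18); WM=13
i=13 t=9 v=9: DROP (t<13-3); WM=13
i=14 t=17 v=4: → [15,20); WM=15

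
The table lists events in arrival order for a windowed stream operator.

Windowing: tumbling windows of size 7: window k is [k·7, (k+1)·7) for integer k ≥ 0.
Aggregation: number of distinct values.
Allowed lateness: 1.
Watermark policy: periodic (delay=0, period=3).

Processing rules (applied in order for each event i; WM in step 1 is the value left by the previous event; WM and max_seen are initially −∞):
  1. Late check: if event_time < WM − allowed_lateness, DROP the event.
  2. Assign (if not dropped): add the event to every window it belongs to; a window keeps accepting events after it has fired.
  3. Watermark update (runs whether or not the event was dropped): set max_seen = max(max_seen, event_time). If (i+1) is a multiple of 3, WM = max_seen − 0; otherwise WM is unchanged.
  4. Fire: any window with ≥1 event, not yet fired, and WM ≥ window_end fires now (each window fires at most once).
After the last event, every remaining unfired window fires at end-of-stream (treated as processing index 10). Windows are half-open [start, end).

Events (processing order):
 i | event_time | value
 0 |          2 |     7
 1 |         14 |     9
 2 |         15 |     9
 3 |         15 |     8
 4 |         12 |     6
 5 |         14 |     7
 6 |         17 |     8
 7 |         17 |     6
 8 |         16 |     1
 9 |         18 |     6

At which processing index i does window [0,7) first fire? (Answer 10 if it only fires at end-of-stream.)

2

i=0 t=2 v=7: → [0,7); WM=−∞
i=1 t=14 v=9: → [14,21); WM=−∞
i=2 t=15 v=9: → [14,21); WM=15; [0,7) fires=1
i=3 t=15 v=8: → [14,21); WM=15
i=4 t=12 v=6: DROP (t<15-1); WM=15
i=5 t=14 v=7: → [14,21); WM=15
i=6 t=17 v=8: → [14,21); WM=15
i=7 t=17 v=6: → [14,21); WM=15
i=8 t=16 v=1: → [14,21); WM=17
i=9 t=18 v=6: → [14,21); WM=17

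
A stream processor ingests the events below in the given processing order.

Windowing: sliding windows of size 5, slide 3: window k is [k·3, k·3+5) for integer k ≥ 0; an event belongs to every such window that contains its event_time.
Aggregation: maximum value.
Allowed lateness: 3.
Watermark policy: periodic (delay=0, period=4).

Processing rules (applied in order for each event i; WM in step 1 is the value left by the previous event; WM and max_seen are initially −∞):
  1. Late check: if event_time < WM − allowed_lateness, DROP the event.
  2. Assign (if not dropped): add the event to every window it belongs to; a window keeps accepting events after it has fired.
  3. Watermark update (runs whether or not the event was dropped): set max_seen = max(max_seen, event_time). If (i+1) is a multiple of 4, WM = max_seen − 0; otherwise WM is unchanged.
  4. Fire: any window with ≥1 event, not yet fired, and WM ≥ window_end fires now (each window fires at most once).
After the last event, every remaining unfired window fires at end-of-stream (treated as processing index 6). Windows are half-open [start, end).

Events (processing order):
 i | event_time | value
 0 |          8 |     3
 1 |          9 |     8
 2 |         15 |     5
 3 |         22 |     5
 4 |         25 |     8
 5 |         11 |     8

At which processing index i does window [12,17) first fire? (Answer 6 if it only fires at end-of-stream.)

i=0 t=8 v=3: → [6,11); WM=−∞
i=1 t=9 v=8: → [9,14),[6,11); WM=−∞
i=2 t=15 v=5: → [15,20),[12,17); WM=−∞
i=3 t=22 v=5: → [21,26),[18,23); WM=22; [6,11) fires=8 [9,14) fires=8 [12,17) fires=5 [15,20) fires=5
i=4 t=25 v=8: → [24,29),[21,26); WM=22
i=5 t=11 v=8: DROP (t<22-3); WM=22

3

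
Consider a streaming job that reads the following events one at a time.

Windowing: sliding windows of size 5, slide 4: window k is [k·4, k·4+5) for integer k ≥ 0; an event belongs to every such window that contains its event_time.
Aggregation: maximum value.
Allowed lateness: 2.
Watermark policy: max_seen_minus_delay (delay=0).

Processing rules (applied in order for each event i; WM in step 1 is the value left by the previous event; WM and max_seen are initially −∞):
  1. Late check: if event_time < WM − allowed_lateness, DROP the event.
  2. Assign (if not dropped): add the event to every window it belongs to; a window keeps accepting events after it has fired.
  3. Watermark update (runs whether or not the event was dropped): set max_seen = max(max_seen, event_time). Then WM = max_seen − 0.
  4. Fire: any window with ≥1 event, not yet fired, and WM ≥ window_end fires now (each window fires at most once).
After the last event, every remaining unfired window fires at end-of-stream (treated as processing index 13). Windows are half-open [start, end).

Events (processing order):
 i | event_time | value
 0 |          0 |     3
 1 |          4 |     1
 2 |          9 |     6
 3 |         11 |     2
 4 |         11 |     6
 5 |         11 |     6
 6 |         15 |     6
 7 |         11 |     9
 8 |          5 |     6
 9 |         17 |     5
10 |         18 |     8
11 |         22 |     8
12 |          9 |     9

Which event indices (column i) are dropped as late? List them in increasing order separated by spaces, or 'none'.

7 8 12

i=0 t=0 v=3: → [0,5); WM=0
i=1 t=4 v=1: → [4,9),[0,5); WM=4
i=2 t=9 v=6: → [8,13); WM=9; [0,5) fires=3 [4,9) fires=1
i=3 t=11 v=2: → [8,13); WM=11
i=4 t=11 v=6: → [8,13); WM=11
i=5 t=11 v=6: → [8,13); WM=11
i=6 t=15 v=6: → [12,17); WM=15; [8,13) fires=6
i=7 t=11 v=9: DROP (t<15-2); WM=15
i=8 t=5 v=6: DROP (t<15-2); WM=15
i=9 t=17 v=5: → [16,21); WM=17; [12,17) fires=6
i=10 t=18 v=8: → [16,21); WM=18
i=11 t=22 v=8: → [20,25); WM=22; [16,21) fires=8
i=12 t=9 v=9: DROP (t<22-2); WM=22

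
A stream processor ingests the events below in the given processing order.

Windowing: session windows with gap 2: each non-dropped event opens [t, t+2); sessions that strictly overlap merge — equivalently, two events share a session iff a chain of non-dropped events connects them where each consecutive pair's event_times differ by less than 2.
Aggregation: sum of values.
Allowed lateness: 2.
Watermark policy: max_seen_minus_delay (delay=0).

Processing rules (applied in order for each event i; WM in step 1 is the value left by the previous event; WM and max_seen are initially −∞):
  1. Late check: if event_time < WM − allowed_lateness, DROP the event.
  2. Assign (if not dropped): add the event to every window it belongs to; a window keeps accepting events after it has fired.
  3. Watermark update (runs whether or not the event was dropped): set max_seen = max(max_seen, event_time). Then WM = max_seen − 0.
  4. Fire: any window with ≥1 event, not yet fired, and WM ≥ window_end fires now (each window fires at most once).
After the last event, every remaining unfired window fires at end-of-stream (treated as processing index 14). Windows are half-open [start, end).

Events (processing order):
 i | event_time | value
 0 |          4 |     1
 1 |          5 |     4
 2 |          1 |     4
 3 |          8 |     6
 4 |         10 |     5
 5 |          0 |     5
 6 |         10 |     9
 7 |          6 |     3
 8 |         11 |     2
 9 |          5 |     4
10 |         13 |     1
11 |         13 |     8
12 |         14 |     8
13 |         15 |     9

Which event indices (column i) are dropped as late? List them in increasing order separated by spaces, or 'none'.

2 5 7 9

i=0 t=4 v=1: → [4,6); WM=4
i=1 t=5 v=4: → [4,7); WM=5
i=2 t=1 v=4: DROP (t<5-2); WM=5
i=3 t=8 v=6: → [8,10); WM=8
i=4 t=10 v=5: → [10,12); WM=10
i=5 t=0 v=5: DROP (t<10-2); WM=10
i=6 t=10 v=9: → [10,12); WM=10
i=7 t=6 v=3: DROP (t<10-2); WM=10
i=8 t=11 v=2: → [10,13); WM=11
i=9 t=5 v=4: DROP (t<11-2); WM=11
i=10 t=13 v=1: → [13,15); WM=13
i=11 t=13 v=8: → [13,15); WM=13
i=12 t=14 v=8: → [13,16); WM=14
i=13 t=15 v=9: → [13,17); WM=15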